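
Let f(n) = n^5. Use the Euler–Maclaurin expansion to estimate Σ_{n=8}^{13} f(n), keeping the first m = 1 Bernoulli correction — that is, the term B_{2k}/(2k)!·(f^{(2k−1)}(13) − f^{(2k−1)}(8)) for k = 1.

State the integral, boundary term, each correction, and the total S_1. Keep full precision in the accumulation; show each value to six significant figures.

S_1 ≈ 973002

∫_8^13 x^5 dx evaluates to 760778.
Boundary: ½(f(8) + f(13)) = ½(32768.0 + 371293) = 202030.
Running total after boundary: 962808.
Correction k=1: B_{2}/2! · (f^{(1)}(13) − f^{(1)}(8)) = 1/12 · (142805 − 20480.0) = 10193.8.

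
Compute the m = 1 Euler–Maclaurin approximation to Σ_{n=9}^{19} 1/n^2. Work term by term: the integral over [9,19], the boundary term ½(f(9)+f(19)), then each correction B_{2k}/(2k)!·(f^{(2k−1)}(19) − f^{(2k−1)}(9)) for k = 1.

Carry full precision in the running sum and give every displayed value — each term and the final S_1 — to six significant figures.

The integral term ∫_9^19 1/x^2 dx = 0.0584795.
Endpoint term: (f(9) + f(19))/2 = (0.0123457 + 0.00277008)/2 = 0.00755788.
Running total after boundary: 0.0660374.
Order-1 term: 1/12 · (-0.000291588 − (-0.00274348)) = 0.000204325.

S_1 ≈ 0.0662417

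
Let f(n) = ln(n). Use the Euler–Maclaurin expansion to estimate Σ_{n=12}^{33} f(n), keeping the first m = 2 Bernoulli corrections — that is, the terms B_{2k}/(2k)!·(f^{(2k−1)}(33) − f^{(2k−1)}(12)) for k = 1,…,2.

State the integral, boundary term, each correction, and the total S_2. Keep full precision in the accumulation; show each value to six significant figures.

S_2 ≈ 67.5522

∫_12^33 ln(x) dx evaluates to 64.5659.
Boundary: ½(f(12) + f(33)) = ½(2.48491 + 3.49651) = 2.99071.
Integral + boundary = 67.5566.
Order-1 term: 1/12 · (0.0303030 − 0.0833333) = -0.00441919.
After k=1: 67.5522.
Order-2 term: −1/720 · (5.56529e-05 − 0.00115741) = 1.53021e-06.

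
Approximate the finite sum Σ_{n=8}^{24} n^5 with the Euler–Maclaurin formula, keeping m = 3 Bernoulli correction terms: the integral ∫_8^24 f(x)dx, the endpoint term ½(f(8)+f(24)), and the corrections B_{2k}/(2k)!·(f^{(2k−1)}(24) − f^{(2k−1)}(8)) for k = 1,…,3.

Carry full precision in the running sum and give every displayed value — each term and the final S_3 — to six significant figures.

S_3 ≈ 3.59410e+07

Integral: ∫_8^24 x^5 dx = 3.18068e+07.
½[f(8) + f(24)] = ½[32768.0 + 7.96262e+06] = 3.99770e+06.
Running total after boundary: 3.58045e+07.
Order-1 term: 1/12 · (1.65888e+06 − 20480.0) = 136533.
Partial sum through k=1: 3.59410e+07.
Order-2 term: −1/720 · (34560.0 − 3840.00) = -42.6667.
Partial sum through k=2: 3.59410e+07.
Order-3 term: 1/30240 · (120.000 − 120.000) = 0.00000.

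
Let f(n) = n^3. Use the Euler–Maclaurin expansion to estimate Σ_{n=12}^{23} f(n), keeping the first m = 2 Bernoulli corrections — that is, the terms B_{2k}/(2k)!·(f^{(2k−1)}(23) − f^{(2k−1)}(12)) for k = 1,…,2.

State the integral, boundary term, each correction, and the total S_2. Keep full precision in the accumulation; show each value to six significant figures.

∫_12^23 x^3 dx evaluates to 64776.2.
Endpoint term: (f(12) + f(23))/2 = (1728.00 + 12167.0)/2 = 6947.50.
So far: 71723.8.
Correction k=1: B_{2}/2! · (f^{(1)}(23) − f^{(1)}(12)) = 1/12 · (1587.00 − 432.000) = 96.2500.
Partial sum through k=1: 71820.0.
Correction k=2: B_{4}/4! · (f^{(3)}(23) − f^{(3)}(12)) = −1/720 · (6.00000 − 6.00000) = 0.00000.

S_2 ≈ 71820.0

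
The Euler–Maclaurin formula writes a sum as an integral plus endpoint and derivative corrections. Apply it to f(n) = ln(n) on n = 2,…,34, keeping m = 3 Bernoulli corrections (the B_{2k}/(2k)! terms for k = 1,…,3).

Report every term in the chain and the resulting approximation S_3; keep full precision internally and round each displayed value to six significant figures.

S_3 ≈ 88.5808

The integral term ∫_2^34 ln(x) dx = 86.5100.
Endpoint term: (f(2) + f(34))/2 = (0.693147 + 3.52636)/2 = 2.10975.
Running total after boundary: 88.6197.
k=1: B_{2}/(2)! × [f^{(1)}(34) − f^{(1)}(2)] = 1/12 × (0.0294118 − 0.500000) = -0.0392157.
Partial sum through k=1: 88.5805.
k=2: B_{4}/(4)! × [f^{(3)}(34) − f^{(3)}(2)] = −1/720 × (5.08854e-05 − 0.250000) = 0.000347152.
Partial sum through k=2: 88.5808.
k=3: B_{6}/(6)! × [f^{(5)}(34) − f^{(5)}(2)] = 1/30240 × (5.28222e-07 − 0.750000) = -2.48016e-05.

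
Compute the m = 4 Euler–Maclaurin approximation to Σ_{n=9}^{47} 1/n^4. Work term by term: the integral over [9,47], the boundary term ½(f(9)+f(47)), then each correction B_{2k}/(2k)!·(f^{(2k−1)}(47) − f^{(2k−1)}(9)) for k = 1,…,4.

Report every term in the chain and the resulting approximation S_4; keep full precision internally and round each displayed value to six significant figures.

Integral: ∫_9^47 1/x^4 dx = 0.000454037.
Boundary: ½(f(9) + f(47)) = ½(0.000152416 + 2.04931e-07) = 7.63104e-05.
So far: 0.000530347.
k=1: B_{2}/(2)! × [f^{(1)}(47) − f^{(1)}(9)] = 1/12 × (-1.74410e-08 − (-6.77404e-05)) = 5.64358e-06.
After k=1: 0.000535991.
k=2: B_{4}/(4)! × [f^{(3)}(47) − f^{(3)}(9)] = −1/720 × (-2.36862e-10 − (-2.50890e-05)) = -3.48455e-08.
After k=2: 0.000535956.
k=3: B_{6}/(6)! × [f^{(5)}(47) − f^{(5)}(9)] = 1/30240 × (-6.00466e-12 − (-1.73455e-05)) = 5.73594e-10.
After k=3: 0.000535956.
k=4: B_{8}/(8)! × [f^{(7)}(47) − f^{(7)}(9)] = −1/1209600 × (-2.44644e-13 − (-1.92728e-05)) = -1.59332e-11.

S_4 ≈ 0.000535956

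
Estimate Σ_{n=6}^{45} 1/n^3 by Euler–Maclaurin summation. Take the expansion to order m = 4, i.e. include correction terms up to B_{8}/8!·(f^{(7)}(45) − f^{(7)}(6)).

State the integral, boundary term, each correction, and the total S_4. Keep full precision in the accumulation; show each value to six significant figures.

Integral: ∫_6^45 1/x^3 dx = 0.0136420.
Endpoint term: (f(6) + f(45))/2 = (0.00462963 + 1.09739e-05)/2 = 0.00232030.
Running total after boundary: 0.0159623.
k=1: B_{2}/(2)! × [f^{(1)}(45) − f^{(1)}(6)] = 1/12 × (-7.31596e-07 − (-0.00231481)) = 0.000192840.
After k=1: 0.0161551.
k=2: B_{4}/(4)! × [f^{(3)}(45) − f^{(3)}(6)] = −1/720 × (-7.22564e-09 − (-0.00128601)) = -1.78611e-06.
After k=2: 0.0161533.
k=3: B_{6}/(6)! × [f^{(5)}(45) − f^{(5)}(6)] = 1/30240 × (-1.49865e-10 − (-0.00150034)) = 4.96145e-08.
After k=3: 0.0161534.
k=4: B_{8}/(8)! × [f^{(7)}(45) − f^{(7)}(6)] = −1/1209600 × (-5.32854e-12 − (-0.00300069)) = -2.48073e-09.

S_4 ≈ 0.0161534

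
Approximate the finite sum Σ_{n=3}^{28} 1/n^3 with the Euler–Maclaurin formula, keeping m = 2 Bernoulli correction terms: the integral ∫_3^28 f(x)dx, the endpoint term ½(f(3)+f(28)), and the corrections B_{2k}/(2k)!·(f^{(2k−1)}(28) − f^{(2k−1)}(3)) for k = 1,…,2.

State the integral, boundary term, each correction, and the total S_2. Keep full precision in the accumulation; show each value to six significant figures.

∫_3^28 1/x^3 dx evaluates to 0.0549178.
Boundary: ½(f(3) + f(28)) = ½(0.0370370 + 4.55539e-05) = 0.0185413.
Running total after boundary: 0.0734591.
k=1: B_{2}/(2)! × [f^{(1)}(28) − f^{(1)}(3)] = 1/12 × (-4.88078e-06 − (-0.0370370)) = 0.00308601.
Running total after k=1: 0.0765451.
k=2: B_{4}/(4)! × [f^{(3)}(28) − f^{(3)}(3)] = −1/720 × (-1.24510e-07 − (-0.0823045)) = -0.000114312.

S_2 ≈ 0.0764308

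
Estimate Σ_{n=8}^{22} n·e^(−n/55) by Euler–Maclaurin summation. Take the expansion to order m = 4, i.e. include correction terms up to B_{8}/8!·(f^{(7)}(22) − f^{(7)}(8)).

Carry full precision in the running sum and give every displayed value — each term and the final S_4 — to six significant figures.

S_4 ≈ 167.939

Integral: ∫_8^22 x·e^(−x/55) dx = 157.135.
Endpoint term: (f(8) + f(22))/2 = (6.91703 + 14.7470)/2 = 10.8320.
Running total after boundary: 167.967.
Order-1 term: 1/12 · (0.402192 − 0.738865) = -0.0280561.
After k=1: 167.939.
Order-2 term: −1/720 · (0.000576143 − 0.000815909) = 3.33008e-07.
After k=2: 167.939.
Order-3 term: 1/30240 · (3.36968e-07 − 4.58699e-07) = -4.02548e-12.
After k=3: 167.939.
Order-4 term: −1/1209600 · (1.59827e-10 − 2.14108e-10) = 4.48750e-17.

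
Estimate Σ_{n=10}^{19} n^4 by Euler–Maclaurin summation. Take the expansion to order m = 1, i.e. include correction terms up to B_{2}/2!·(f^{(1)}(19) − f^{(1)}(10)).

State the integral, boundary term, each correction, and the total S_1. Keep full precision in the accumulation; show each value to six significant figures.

The integral term ∫_10^19 x^4 dx = 475220.
Endpoint term: (f(10) + f(19))/2 = (10000.0 + 130321)/2 = 70160.5.
So far: 545380.
Correction k=1: B_{2}/2! · (f^{(1)}(19) − f^{(1)}(10)) = 1/12 · (27436.0 − 4000.00) = 1953.00.

S_1 ≈ 547333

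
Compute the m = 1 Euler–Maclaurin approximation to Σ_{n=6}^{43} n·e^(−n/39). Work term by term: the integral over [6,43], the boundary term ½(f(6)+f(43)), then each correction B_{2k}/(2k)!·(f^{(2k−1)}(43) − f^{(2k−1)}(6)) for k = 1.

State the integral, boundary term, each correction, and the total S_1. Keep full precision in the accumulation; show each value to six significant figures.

S_1 ≈ 452.596

Integral: ∫_6^43 x·e^(−x/39) dx = 442.948.
Endpoint term: (f(6) + f(43))/2 = (5.14442 + 14.2768)/2 = 9.71061.
So far: 452.659.
Order-1 term: 1/12 · (-0.0340532 − 0.725496) = -0.0632957.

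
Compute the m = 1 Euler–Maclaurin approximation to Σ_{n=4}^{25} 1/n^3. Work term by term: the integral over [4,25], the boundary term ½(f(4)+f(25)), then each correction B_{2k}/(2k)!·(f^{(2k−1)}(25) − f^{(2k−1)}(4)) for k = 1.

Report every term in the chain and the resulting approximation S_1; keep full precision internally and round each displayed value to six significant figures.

Integral: ∫_4^25 1/x^3 dx = 0.0304500.
Endpoint term: (f(4) + f(25))/2 = (0.0156250 + 6.40000e-05)/2 = 0.00784450.
So far: 0.0382945.
k=1: B_{2}/(2)! × [f^{(1)}(25) − f^{(1)}(4)] = 1/12 × (-7.68000e-06 − (-0.0117188)) = 0.000975923.

S_1 ≈ 0.0392704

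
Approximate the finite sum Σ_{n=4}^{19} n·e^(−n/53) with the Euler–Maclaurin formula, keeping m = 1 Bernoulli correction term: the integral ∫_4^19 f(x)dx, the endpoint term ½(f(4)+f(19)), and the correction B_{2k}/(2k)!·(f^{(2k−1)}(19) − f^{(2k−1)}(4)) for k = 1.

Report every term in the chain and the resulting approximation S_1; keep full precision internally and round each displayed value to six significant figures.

S_1 ≈ 143.495

Integral: ∫_4^19 x·e^(−x/53) dx = 135.037.
Endpoint term: (f(4) + f(19))/2 = (3.70922 + 13.2759)/2 = 8.49255.
Integral + boundary = 143.529.
k=1: B_{2}/(2)! × [f^{(1)}(19) − f^{(1)}(4)] = 1/12 × (0.448242 − 0.857321) = -0.0340899.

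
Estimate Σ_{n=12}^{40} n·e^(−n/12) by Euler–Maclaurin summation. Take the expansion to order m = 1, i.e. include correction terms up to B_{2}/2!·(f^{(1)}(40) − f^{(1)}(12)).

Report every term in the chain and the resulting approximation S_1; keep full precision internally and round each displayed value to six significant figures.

S_1 ≈ 86.6025

∫_12^40 x·e^(−x/12) dx evaluates to 83.6887.
Boundary: ½(f(12) + f(40)) = ½(4.41455 + 1.42696) = 2.92076.
Running total after boundary: 86.6095.
Correction k=1: B_{2}/2! · (f^{(1)}(40) − f^{(1)}(12)) = 1/12 · (-0.0832393 − 0.00000) = -0.00693661.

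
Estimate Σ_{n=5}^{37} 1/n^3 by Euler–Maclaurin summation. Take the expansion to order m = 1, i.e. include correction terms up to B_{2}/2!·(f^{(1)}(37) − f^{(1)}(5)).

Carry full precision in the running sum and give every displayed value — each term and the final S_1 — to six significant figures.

S_1 ≈ 0.0240445

∫_5^37 1/x^3 dx evaluates to 0.0196348.
Endpoint term: (f(5) + f(37))/2 = (0.00800000 + 1.97422e-05)/2 = 0.00400987.
So far: 0.0236446.
Correction k=1: B_{2}/2! · (f^{(1)}(37) − f^{(1)}(5)) = 1/12 · (-1.60072e-06 − (-0.00480000)) = 0.000399867.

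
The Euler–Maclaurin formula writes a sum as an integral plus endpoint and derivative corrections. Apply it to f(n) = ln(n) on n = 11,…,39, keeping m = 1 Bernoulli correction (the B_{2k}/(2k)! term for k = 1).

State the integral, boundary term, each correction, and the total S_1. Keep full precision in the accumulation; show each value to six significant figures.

∫_11^39 ln(x) dx evaluates to 88.5021.
Endpoint term: (f(11) + f(39))/2 = (2.39790 + 3.66356)/2 = 3.03073.
Integral + boundary = 91.5328.
Order-1 term: 1/12 · (0.0256410 − 0.0909091) = -0.00543901.

S_1 ≈ 91.5273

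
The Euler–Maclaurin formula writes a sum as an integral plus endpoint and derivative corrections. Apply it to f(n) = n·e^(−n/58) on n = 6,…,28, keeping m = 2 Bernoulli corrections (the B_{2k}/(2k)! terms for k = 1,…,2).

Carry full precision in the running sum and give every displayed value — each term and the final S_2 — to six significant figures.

The integral term ∫_6^28 x·e^(−x/58) dx = 269.206.
½[f(6) + f(28)] = ½[5.41034 + 17.2782] = 11.3443.
Integral + boundary = 280.550.
Correction k=1: B_{2}/2! · (f^{(1)}(28) − f^{(1)}(6)) = 1/12 · (0.319179 − 0.808441) = -0.0407719.
Running total after k=1: 280.509.
Correction k=2: B_{4}/4! · (f^{(3)}(28) − f^{(3)}(6)) = −1/720 · (0.000461753 − 0.000776423) = 4.37042e-07.

S_2 ≈ 280.509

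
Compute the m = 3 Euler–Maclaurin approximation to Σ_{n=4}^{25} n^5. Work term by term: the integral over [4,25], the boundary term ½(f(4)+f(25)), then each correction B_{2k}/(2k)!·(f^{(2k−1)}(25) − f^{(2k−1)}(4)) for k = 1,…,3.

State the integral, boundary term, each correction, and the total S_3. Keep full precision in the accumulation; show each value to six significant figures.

Integral: ∫_4^25 x^5 dx = 4.06894e+07.
Boundary: ½(f(4) + f(25)) = ½(1024.00 + 9.76562e+06) = 4.88332e+06.
So far: 4.55727e+07.
Order-1 term: 1/12 · (1.95312e+06 − 1280.00) = 162654.
Partial sum through k=1: 4.57354e+07.
Order-2 term: −1/720 · (37500.0 − 960.000) = -50.7500.
Partial sum through k=2: 4.57353e+07.
Order-3 term: 1/30240 · (120.000 − 120.000) = 0.00000.

S_3 ≈ 4.57353e+07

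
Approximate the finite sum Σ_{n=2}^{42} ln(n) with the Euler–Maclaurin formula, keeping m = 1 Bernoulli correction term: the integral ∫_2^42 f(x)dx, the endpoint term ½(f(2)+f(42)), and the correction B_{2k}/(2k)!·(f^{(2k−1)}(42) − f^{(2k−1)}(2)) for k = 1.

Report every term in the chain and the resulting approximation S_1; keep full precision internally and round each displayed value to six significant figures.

S_1 ≈ 117.772

∫_2^42 ln(x) dx evaluates to 115.596.
Endpoint term: (f(2) + f(42))/2 = (0.693147 + 3.73767)/2 = 2.21541.
Running total after boundary: 117.811.
k=1: B_{2}/(2)! × [f^{(1)}(42) − f^{(1)}(2)] = 1/12 × (0.0238095 − 0.500000) = -0.0396825.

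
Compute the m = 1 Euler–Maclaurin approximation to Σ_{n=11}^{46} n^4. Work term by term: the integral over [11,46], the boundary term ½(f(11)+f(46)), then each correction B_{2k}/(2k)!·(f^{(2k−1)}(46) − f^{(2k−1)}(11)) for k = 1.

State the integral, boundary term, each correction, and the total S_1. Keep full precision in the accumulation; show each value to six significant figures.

Integral: ∫_11^46 x^4 dx = 4.11604e+07.
Endpoint term: (f(11) + f(46))/2 = (14641.0 + 4.47746e+06)/2 = 2.24605e+06.
Running total after boundary: 4.34064e+07.
Order-1 term: 1/12 · (389344 − 5324.00) = 32001.7.

S_1 ≈ 4.34384e+07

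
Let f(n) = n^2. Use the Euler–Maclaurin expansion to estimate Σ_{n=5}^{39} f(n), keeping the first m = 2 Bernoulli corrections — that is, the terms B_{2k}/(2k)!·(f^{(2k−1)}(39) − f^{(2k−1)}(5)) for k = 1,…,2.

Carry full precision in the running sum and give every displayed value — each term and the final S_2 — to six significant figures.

∫_5^39 x^2 dx evaluates to 19731.3.
Endpoint term: (f(5) + f(39))/2 = (25.0000 + 1521.00)/2 = 773.000.
Integral + boundary = 20504.3.
Order-1 term: 1/12 · (78.0000 − 10.0000) = 5.66667.
Partial sum through k=1: 20510.0.
Order-2 term: −1/720 · (0.00000 − 0.00000) = 0.00000.

S_2 ≈ 20510.0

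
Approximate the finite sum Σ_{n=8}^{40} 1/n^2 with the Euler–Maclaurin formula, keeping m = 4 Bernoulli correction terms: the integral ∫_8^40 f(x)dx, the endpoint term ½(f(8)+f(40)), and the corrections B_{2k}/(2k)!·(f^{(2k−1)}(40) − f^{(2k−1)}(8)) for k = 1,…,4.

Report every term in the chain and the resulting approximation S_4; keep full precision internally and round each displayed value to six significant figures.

∫_8^40 1/x^2 dx evaluates to 0.100000.
Boundary: ½(f(8) + f(40)) = ½(0.0156250 + 0.000625000) = 0.00812500.
Integral + boundary = 0.108125.
Order-1 term: 1/12 · (-3.12500e-05 − (-0.00390625)) = 0.000322917.
Running total after k=1: 0.108448.
Order-2 term: −1/720 · (-2.34375e-07 − (-0.000732422)) = -1.01693e-06.
Running total after k=2: 0.108447.
Order-3 term: 1/30240 · (-4.39453e-09 − (-0.000343323)) = 1.13531e-08.
Running total after k=3: 0.108447.
Order-4 term: −1/1209600 · (-1.53809e-10 − (-0.000300407)) = -2.48353e-10.

S_4 ≈ 0.108447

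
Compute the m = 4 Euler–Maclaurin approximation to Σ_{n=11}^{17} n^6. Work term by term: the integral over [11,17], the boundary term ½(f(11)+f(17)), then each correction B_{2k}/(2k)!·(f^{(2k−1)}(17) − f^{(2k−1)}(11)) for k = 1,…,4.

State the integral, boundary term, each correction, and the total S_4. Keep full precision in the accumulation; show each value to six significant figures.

∫_11^17 x^6 dx evaluates to 5.58359e+07.
Endpoint term: (f(11) + f(17))/2 = (1.77156e+06 + 2.41376e+07)/2 = 1.29546e+07.
So far: 6.87905e+07.
Correction k=1: B_{2}/2! · (f^{(1)}(17) − f^{(1)}(11)) = 1/12 · (8.51914e+06 − 966306) = 629403.
Partial sum through k=1: 6.94199e+07.
Correction k=2: B_{4}/4! · (f^{(3)}(17) − f^{(3)}(11)) = −1/720 · (589560 − 159720) = -597.000.
Partial sum through k=2: 6.94193e+07.
Correction k=3: B_{6}/6! · (f^{(5)}(17) − f^{(5)}(11)) = 1/30240 · (12240.0 − 7920.00) = 0.142857.
Partial sum through k=3: 6.94193e+07.
Correction k=4: B_{8}/8! · (f^{(7)}(17) − f^{(7)}(11)) = −1/1209600 · (0.00000 − 0.00000) = 0.00000.

S_4 ≈ 6.94193e+07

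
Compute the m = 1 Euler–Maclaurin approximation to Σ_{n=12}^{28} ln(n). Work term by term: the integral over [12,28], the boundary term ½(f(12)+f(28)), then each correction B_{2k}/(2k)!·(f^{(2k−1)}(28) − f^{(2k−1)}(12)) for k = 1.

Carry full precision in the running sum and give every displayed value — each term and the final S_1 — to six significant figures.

Integral: ∫_12^28 ln(x) dx = 47.4828.
½[f(12) + f(28)] = ½[2.48491 + 3.33220] = 2.90856.
So far: 50.3914.
Order-1 term: 1/12 · (0.0357143 − 0.0833333) = -0.00396825.

S_1 ≈ 50.3874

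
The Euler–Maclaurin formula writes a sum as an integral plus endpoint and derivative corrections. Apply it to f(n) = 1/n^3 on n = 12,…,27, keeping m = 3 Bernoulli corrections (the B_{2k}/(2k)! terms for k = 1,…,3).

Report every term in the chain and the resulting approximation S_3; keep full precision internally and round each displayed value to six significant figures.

∫_12^27 1/x^3 dx evaluates to 0.00278635.
Endpoint term: (f(12) + f(27))/2 = (0.000578704 + 5.08053e-05)/2 = 0.000314754.
Integral + boundary = 0.00310111.
Correction k=1: B_{2}/2! · (f^{(1)}(27) − f^{(1)}(12)) = 1/12 · (-5.64503e-06 − (-0.000144676)) = 1.15859e-05.
After k=1: 0.00311269.
Correction k=2: B_{4}/4! · (f^{(3)}(27) − f^{(3)}(12)) = −1/720 · (-1.54870e-07 − (-2.00939e-05)) = -2.76931e-08.
After k=2: 0.00311266.
Correction k=3: B_{6}/6! · (f^{(5)}(27) − f^{(5)}(12)) = 1/30240 · (-8.92258e-09 − (-5.86071e-06)) = 1.93512e-10.

S_3 ≈ 0.00311266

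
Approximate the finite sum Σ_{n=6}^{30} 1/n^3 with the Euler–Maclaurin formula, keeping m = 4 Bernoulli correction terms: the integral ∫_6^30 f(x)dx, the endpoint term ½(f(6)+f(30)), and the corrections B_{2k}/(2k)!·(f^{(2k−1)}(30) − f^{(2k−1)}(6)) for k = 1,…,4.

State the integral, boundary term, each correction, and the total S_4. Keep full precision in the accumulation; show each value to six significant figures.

S_4 ≈ 0.0158575

∫_6^30 1/x^3 dx evaluates to 0.0133333.
½[f(6) + f(30)] = ½[0.00462963 + 3.70370e-05] = 0.00233333.
Running total after boundary: 0.0156667.
k=1: B_{2}/(2)! × [f^{(1)}(30) − f^{(1)}(6)] = 1/12 × (-3.70370e-06 − (-0.00231481)) = 0.000192593.
Partial sum through k=1: 0.0158593.
k=2: B_{4}/(4)! × [f^{(3)}(30) − f^{(3)}(6)] = −1/720 × (-8.23045e-08 − (-0.00128601)) = -1.78601e-06.
Partial sum through k=2: 0.0158575.
k=3: B_{6}/(6)! × [f^{(5)}(30) − f^{(5)}(6)] = 1/30240 × (-3.84088e-09 − (-0.00150034)) = 4.96144e-08.
Partial sum through k=3: 0.0158575.
k=4: B_{8}/(8)! × [f^{(7)}(30) − f^{(7)}(6)] = −1/1209600 × (-3.07270e-10 − (-0.00300069)) = -2.48073e-09.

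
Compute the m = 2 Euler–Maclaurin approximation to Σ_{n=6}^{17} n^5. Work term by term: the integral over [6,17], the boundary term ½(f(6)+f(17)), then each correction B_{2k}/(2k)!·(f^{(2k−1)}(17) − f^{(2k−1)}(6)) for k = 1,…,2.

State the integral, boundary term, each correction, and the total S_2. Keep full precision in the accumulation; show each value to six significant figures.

The integral term ∫_6^17 x^5 dx = 4.01515e+06.
½[f(6) + f(17)] = ½[7776.00 + 1.41986e+06] = 713816.
So far: 4.72897e+06.
k=1: B_{2}/(2)! × [f^{(1)}(17) − f^{(1)}(6)] = 1/12 × (417605 − 6480.00) = 34260.4.
After k=1: 4.76323e+06.
k=2: B_{4}/(4)! × [f^{(3)}(17) − f^{(3)}(6)] = −1/720 × (17340.0 − 2160.00) = -21.0833.

S_2 ≈ 4.76321e+06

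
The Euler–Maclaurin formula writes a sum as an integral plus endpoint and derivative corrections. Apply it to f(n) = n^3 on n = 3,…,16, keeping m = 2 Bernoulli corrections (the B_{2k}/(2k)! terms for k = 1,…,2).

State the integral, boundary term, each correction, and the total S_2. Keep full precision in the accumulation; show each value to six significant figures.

Integral: ∫_3^16 x^3 dx = 16363.8.
Endpoint term: (f(3) + f(16))/2 = (27.0000 + 4096.00)/2 = 2061.50.
So far: 18425.2.
Order-1 term: 1/12 · (768.000 − 27.0000) = 61.7500.
Running total after k=1: 18487.0.
Order-2 term: −1/720 · (6.00000 − 6.00000) = 0.00000.

S_2 ≈ 18487.0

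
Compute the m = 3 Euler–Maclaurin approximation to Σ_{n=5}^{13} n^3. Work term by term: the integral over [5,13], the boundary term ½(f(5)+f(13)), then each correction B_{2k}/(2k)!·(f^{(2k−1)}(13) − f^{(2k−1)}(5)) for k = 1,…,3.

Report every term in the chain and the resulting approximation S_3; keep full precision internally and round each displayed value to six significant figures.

The integral term ∫_5^13 x^3 dx = 6984.00.
Endpoint term: (f(5) + f(13))/2 = (125.000 + 2197.00)/2 = 1161.00.
Integral + boundary = 8145.00.
k=1: B_{2}/(2)! × [f^{(1)}(13) − f^{(1)}(5)] = 1/12 × (507.000 − 75.0000) = 36.0000.
After k=1: 8181.00.
k=2: B_{4}/(4)! × [f^{(3)}(13) − f^{(3)}(5)] = −1/720 × (6.00000 − 6.00000) = 0.00000.
After k=2: 8181.00.
k=3: B_{6}/(6)! × [f^{(5)}(13) − f^{(5)}(5)] = 1/30240 × (0.00000 − 0.00000) = 0.00000.

S_3 ≈ 8181.00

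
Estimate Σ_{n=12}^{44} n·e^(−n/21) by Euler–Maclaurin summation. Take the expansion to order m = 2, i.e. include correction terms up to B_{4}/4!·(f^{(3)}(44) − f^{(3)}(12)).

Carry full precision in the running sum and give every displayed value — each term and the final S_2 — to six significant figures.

S_2 ≈ 229.463

The integral term ∫_12^44 x·e^(−x/21) dx = 223.399.
½[f(12) + f(44)] = ½[6.77662 + 5.41380] = 6.09521.
Integral + boundary = 229.494.
Correction k=1: B_{2}/2! · (f^{(1)}(44) − f^{(1)}(12)) = 1/12 · (-0.134759 − 0.242022) = -0.0313984.
Running total after k=1: 229.463.
Correction k=2: B_{4}/4! · (f^{(3)}(44) − f^{(3)}(12)) = −1/720 · (0.000252433 − 0.00310988) = 3.96868e-06.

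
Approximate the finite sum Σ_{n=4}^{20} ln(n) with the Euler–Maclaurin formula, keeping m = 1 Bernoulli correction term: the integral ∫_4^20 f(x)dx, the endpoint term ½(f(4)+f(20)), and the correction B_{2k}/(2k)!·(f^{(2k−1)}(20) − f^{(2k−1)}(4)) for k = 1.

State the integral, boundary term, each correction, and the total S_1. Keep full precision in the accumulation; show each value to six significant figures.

S_1 ≈ 40.5438

Integral: ∫_4^20 ln(x) dx = 38.3695.
½[f(4) + f(20)] = ½[1.38629 + 2.99573] = 2.19101.
Running total after boundary: 40.5605.
Order-1 term: 1/12 · (0.0500000 − 0.250000) = -0.0166667.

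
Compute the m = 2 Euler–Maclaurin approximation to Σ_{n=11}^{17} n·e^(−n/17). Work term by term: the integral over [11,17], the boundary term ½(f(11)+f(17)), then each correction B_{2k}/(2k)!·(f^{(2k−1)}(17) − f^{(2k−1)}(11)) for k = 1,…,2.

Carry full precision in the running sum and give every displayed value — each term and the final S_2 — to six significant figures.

S_2 ≈ 42.5827

Integral: ∫_11^17 x·e^(−x/17) dx = 36.5914.
½[f(11) + f(17)] = ½[5.75942 + 6.25395] = 6.00668.
Running total after boundary: 42.5981.
k=1: B_{2}/(2)! × [f^{(1)}(17) − f^{(1)}(11)] = 1/12 × (0.00000 − 0.184794) = -0.0153995.
Partial sum through k=1: 42.5827.
k=2: B_{4}/(4)! × [f^{(3)}(17) − f^{(3)}(11)] = −1/720 × (0.00254588 − 0.00426284) = 2.38467e-06.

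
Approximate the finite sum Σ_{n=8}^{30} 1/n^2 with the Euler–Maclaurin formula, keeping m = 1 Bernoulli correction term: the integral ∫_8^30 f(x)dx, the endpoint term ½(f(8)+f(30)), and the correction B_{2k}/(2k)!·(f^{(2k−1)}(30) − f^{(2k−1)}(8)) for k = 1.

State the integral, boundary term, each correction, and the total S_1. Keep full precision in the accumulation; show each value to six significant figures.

Integral: ∫_8^30 1/x^2 dx = 0.0916667.
Endpoint term: (f(8) + f(30))/2 = (0.0156250 + 0.00111111)/2 = 0.00836806.
Running total after boundary: 0.100035.
Correction k=1: B_{2}/2! · (f^{(1)}(30) − f^{(1)}(8)) = 1/12 · (-7.40741e-05 − (-0.00390625)) = 0.000319348.

S_1 ≈ 0.100354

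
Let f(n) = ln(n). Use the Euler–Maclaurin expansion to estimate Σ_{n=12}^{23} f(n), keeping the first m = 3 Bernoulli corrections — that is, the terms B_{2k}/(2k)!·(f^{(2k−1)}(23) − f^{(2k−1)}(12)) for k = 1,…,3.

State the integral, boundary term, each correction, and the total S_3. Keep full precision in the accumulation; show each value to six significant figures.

S_3 ≈ 34.1044

The integral term ∫_12^23 ln(x) dx = 31.2975.
Endpoint term: (f(12) + f(23))/2 = (2.48491 + 3.13549)/2 = 2.81020.
So far: 34.1077.
Correction k=1: B_{2}/2! · (f^{(1)}(23) − f^{(1)}(12)) = 1/12 · (0.0434783 − 0.0833333) = -0.00332126.
Running total after k=1: 34.1044.
Correction k=2: B_{4}/4! · (f^{(3)}(23) − f^{(3)}(12)) = −1/720 · (0.000164379 − 0.00115741) = 1.37921e-06.
Running total after k=2: 34.1044.
Correction k=3: B_{6}/6! · (f^{(5)}(23) − f^{(5)}(12)) = 1/30240 · (3.72883e-06 − 9.64506e-05) = -3.06620e-09.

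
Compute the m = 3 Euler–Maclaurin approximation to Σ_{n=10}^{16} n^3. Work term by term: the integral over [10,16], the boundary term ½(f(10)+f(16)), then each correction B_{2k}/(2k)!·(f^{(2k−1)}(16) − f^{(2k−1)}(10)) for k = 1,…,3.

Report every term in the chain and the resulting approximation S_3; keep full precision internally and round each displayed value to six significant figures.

Integral: ∫_10^16 x^3 dx = 13884.0.
Endpoint term: (f(10) + f(16))/2 = (1000.00 + 4096.00)/2 = 2548.00.
Integral + boundary = 16432.0.
Correction k=1: B_{2}/2! · (f^{(1)}(16) − f^{(1)}(10)) = 1/12 · (768.000 − 300.000) = 39.0000.
Running total after k=1: 16471.0.
Correction k=2: B_{4}/4! · (f^{(3)}(16) − f^{(3)}(10)) = −1/720 · (6.00000 − 6.00000) = 0.00000.
Running total after k=2: 16471.0.
Correction k=3: B_{6}/6! · (f^{(5)}(16) − f^{(5)}(10)) = 1/30240 · (0.00000 − 0.00000) = 0.00000.

S_3 ≈ 16471.0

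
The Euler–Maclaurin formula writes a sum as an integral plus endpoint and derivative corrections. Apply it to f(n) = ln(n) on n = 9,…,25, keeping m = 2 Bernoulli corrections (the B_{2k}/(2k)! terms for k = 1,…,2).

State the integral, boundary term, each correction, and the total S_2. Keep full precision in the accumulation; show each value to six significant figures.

The integral term ∫_9^25 ln(x) dx = 44.6969.
½[f(9) + f(25)] = ½[2.19722 + 3.21888] = 2.70805.
So far: 47.4049.
k=1: B_{2}/(2)! × [f^{(1)}(25) − f^{(1)}(9)] = 1/12 × (0.0400000 − 0.111111) = -0.00592593.
Running total after k=1: 47.3990.
k=2: B_{4}/(4)! × [f^{(3)}(25) − f^{(3)}(9)] = −1/720 × (0.000128000 − 0.00274348) = 3.63262e-06.

S_2 ≈ 47.3990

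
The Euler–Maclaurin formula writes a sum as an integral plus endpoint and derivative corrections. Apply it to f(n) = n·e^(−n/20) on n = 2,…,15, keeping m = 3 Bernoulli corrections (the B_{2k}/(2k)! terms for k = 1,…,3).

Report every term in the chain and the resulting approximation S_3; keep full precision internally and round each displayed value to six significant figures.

∫_2^15 x·e^(−x/20) dx evaluates to 67.4719.
Boundary: ½(f(2) + f(15)) = ½(1.80967 + 7.08550) = 4.44759.
Integral + boundary = 71.9195.
k=1: B_{2}/(2)! × [f^{(1)}(15) − f^{(1)}(2)] = 1/12 × (0.118092 − 0.814354) = -0.0580218.
Partial sum through k=1: 71.8614.
k=2: B_{4}/(4)! × [f^{(3)}(15) − f^{(3)}(2)] = −1/720 × (0.00265706 − 0.00656007) = 5.42085e-06.
Partial sum through k=2: 71.8614.
k=3: B_{6}/(6)! × [f^{(5)}(15) − f^{(5)}(2)] = 1/30240 × (1.25472e-05 − 2.77106e-05) = -5.01435e-10.

S_3 ≈ 71.8614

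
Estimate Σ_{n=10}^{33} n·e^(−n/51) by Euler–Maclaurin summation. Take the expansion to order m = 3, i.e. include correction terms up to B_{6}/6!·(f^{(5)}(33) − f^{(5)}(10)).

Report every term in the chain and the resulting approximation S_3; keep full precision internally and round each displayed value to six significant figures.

S_3 ≈ 326.757

∫_10^33 x·e^(−x/51) dx evaluates to 314.048.
Boundary: ½(f(10) + f(33)) = ½(8.21948 + 17.2783) = 12.7489.
So far: 326.797.
Correction k=1: B_{2}/2! · (f^{(1)}(33) − f^{(1)}(10)) = 1/12 · (0.184794 − 0.660782) = -0.0396656.
Running total after k=1: 326.757.
Correction k=2: B_{4}/4! · (f^{(3)}(33) − f^{(3)}(10)) = −1/720 · (0.000473649 − 0.000886073) = 5.72812e-07.
Running total after k=2: 326.757.
Correction k=3: B_{6}/6! · (f^{(5)}(33) − f^{(5)}(10)) = 1/30240 · (3.36890e-07 − 5.83659e-07) = -8.16036e-12.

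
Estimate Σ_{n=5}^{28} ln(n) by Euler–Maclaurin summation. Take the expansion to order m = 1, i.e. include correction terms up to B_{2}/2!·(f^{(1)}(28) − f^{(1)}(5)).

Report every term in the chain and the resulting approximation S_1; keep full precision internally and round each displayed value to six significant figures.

Integral: ∫_5^28 ln(x) dx = 62.2545.
½[f(5) + f(28)] = ½[1.60944 + 3.33220] = 2.47082.
So far: 64.7254.
Correction k=1: B_{2}/2! · (f^{(1)}(28) − f^{(1)}(5)) = 1/12 · (0.0357143 − 0.200000) = -0.0136905.

S_1 ≈ 64.7117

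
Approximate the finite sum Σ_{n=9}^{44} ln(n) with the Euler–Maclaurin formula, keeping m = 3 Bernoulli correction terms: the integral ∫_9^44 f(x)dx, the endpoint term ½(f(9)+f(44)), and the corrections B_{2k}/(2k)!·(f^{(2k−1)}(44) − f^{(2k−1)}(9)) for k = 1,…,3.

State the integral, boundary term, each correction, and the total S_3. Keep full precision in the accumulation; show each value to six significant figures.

S_3 ≈ 114.713

The integral term ∫_9^44 ln(x) dx = 111.729.
Boundary: ½(f(9) + f(44)) = ½(2.19722 + 3.78419) = 2.99071.
So far: 114.720.
Order-1 term: 1/12 · (0.0227273 − 0.111111) = -0.00736532.
Partial sum through k=1: 114.713.
Order-2 term: −1/720 · (2.34786e-05 − 0.00274348) = 3.77779e-06.
Partial sum through k=2: 114.713.
Order-3 term: 1/30240 · (1.45528e-07 − 0.000406442) = -1.34357e-08.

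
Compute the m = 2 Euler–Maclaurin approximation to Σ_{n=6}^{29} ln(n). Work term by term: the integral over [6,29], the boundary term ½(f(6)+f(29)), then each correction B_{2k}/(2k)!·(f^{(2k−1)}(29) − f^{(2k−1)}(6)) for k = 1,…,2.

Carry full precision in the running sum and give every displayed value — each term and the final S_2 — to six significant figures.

Integral: ∫_6^29 ln(x) dx = 63.9010.
Endpoint term: (f(6) + f(29))/2 = (1.79176 + 3.36730)/2 = 2.57953.
So far: 66.4805.
Correction k=1: B_{2}/2! · (f^{(1)}(29) − f^{(1)}(6)) = 1/12 · (0.0344828 − 0.166667) = -0.0110153.
After k=1: 66.4695.
Correction k=2: B_{4}/4! · (f^{(3)}(29) − f^{(3)}(6)) = −1/720 · (8.20042e-05 − 0.00925926) = 1.27462e-05.

S_2 ≈ 66.4695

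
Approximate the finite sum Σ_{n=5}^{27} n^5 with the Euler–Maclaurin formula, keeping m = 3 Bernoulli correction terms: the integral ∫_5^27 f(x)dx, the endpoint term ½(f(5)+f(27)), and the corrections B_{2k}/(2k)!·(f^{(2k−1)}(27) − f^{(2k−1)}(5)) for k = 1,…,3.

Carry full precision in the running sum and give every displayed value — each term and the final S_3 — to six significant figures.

∫_5^27 x^5 dx evaluates to 6.45675e+07.
½[f(5) + f(27)] = ½[3125.00 + 1.43489e+07] = 7.17602e+06.
Integral + boundary = 7.17435e+07.
Correction k=1: B_{2}/2! · (f^{(1)}(27) − f^{(1)}(5)) = 1/12 · (2.65720e+06 − 3125.00) = 221173.
Partial sum through k=1: 7.19647e+07.
Correction k=2: B_{4}/4! · (f^{(3)}(27) − f^{(3)}(5)) = −1/720 · (43740.0 − 1500.00) = -58.6667.
Partial sum through k=2: 7.19646e+07.
Correction k=3: B_{6}/6! · (f^{(5)}(27) − f^{(5)}(5)) = 1/30240 · (120.000 − 120.000) = 0.00000.

S_3 ≈ 7.19646e+07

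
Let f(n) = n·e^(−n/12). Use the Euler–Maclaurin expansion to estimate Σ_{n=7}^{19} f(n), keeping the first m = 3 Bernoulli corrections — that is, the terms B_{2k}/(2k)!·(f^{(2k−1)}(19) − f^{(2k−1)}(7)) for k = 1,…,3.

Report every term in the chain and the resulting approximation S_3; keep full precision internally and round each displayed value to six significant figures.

S_3 ≈ 54.7383

∫_7^19 x·e^(−x/12) dx evaluates to 50.8643.
Boundary: ½(f(7) + f(19)) = ½(3.90625 + 3.90050) = 3.90337.
Integral + boundary = 54.7676.
Correction k=1: B_{2}/2! · (f^{(1)}(19) − f^{(1)}(7)) = 1/12 · (-0.119752 − 0.232515) = -0.0293556.
Partial sum through k=1: 54.7383.
Correction k=2: B_{4}/4! · (f^{(3)}(19) − f^{(3)}(7)) = −1/720 · (0.00201963 − 0.00936517) = 1.02021e-05.
Partial sum through k=2: 54.7383.
Correction k=3: B_{6}/6! · (f^{(5)}(19) − f^{(5)}(7)) = 1/30240 · (3.38255e-05 − 0.000118859) = -2.81195e-09.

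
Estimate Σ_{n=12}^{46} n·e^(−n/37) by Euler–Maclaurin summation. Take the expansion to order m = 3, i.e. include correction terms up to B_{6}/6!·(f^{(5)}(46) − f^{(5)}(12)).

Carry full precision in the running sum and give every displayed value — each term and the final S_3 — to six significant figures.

Integral: ∫_12^46 x·e^(−x/37) dx = 425.006.
Boundary: ½(f(12) + f(46)) = ½(8.67619 + 13.2686) = 10.9724.
Running total after boundary: 435.979.
Correction k=1: B_{2}/2! · (f^{(1)}(46) − f^{(1)}(12)) = 1/12 · (-0.0701628 − 0.488524) = -0.0465572.
After k=1: 435.932.
Correction k=2: B_{4}/4! · (f^{(3)}(46) − f^{(3)}(12)) = −1/720 · (0.000370147 − 0.00141312) = 1.44857e-06.
After k=2: 435.932.
Correction k=3: B_{6}/6! · (f^{(5)}(46) − f^{(5)}(12)) = 1/30240 · (5.78193e-07 − 1.80379e-06) = -4.05289e-11.

S_3 ≈ 435.932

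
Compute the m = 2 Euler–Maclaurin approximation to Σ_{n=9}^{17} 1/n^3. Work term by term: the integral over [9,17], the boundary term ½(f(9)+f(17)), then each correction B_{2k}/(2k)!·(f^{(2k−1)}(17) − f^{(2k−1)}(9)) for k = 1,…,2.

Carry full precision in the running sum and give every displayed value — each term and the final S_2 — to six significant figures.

S_2 ≈ 0.00526533

Integral: ∫_9^17 1/x^3 dx = 0.00444274.
Boundary: ½(f(9) + f(17)) = ½(0.00137174 + 0.000203542) = 0.000787642.
Integral + boundary = 0.00523038.
k=1: B_{2}/(2)! × [f^{(1)}(17) − f^{(1)}(9)] = 1/12 × (-3.59191e-05 − (-0.000457247)) = 3.51107e-05.
After k=1: 0.00526549.
k=2: B_{4}/(4)! × [f^{(3)}(17) − f^{(3)}(9)] = −1/720 × (-2.48575e-06 − (-0.000112901)) = -1.53354e-07.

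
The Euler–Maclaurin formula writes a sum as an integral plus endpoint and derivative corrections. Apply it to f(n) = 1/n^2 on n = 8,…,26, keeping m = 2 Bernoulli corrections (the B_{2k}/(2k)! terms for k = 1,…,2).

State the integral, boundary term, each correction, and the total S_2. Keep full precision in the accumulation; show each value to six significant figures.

∫_8^26 1/x^2 dx evaluates to 0.0865385.
Boundary: ½(f(8) + f(26)) = ½(0.0156250 + 0.00147929) = 0.00855214.
Integral + boundary = 0.0950906.
Order-1 term: 1/12 · (-0.000113792 − (-0.00390625)) = 0.000316038.
Partial sum through k=1: 0.0954066.
Order-2 term: −1/720 · (-2.01997e-06 − (-0.000732422)) = -1.01445e-06.

S_2 ≈ 0.0954056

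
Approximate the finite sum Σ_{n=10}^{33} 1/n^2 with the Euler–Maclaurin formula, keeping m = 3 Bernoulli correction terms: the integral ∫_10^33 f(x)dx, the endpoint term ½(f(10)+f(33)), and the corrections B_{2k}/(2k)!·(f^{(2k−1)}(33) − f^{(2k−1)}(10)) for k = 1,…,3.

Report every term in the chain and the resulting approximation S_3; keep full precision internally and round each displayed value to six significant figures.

S_3 ≈ 0.0753178

∫_10^33 1/x^2 dx evaluates to 0.0696970.
Endpoint term: (f(10) + f(33))/2 = (0.0100000 + 0.000918274)/2 = 0.00545914.
Running total after boundary: 0.0751561.
Order-1 term: 1/12 · (-5.56529e-05 − (-0.00200000)) = 0.000162029.
After k=1: 0.0753181.
Order-2 term: −1/720 · (-6.13256e-07 − (-0.000240000)) = -3.32482e-07.
After k=2: 0.0753178.
Order-3 term: 1/30240 · (-1.68941e-08 − (-7.20000e-05)) = 2.38039e-09.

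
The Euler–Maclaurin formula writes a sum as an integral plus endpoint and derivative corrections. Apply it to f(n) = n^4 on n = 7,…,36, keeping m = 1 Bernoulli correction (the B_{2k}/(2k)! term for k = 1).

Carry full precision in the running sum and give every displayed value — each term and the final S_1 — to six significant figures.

S_1 ≈ 1.29463e+07

Integral: ∫_7^36 x^4 dx = 1.20899e+07.
½[f(7) + f(36)] = ½[2401.00 + 1.67962e+06] = 841008.
Running total after boundary: 1.29309e+07.
Order-1 term: 1/12 · (186624 − 1372.00) = 15437.7.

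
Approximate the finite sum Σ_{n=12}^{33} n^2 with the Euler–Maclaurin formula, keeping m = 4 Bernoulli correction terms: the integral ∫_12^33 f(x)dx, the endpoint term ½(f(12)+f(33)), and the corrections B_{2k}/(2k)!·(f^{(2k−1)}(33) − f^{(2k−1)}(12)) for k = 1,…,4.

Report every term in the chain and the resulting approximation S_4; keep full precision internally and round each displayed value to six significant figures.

S_4 ≈ 12023.0

Integral: ∫_12^33 x^2 dx = 11403.0.
½[f(12) + f(33)] = ½[144.000 + 1089.00] = 616.500.
So far: 12019.5.
Order-1 term: 1/12 · (66.0000 − 24.0000) = 3.50000.
Running total after k=1: 12023.0.
Order-2 term: −1/720 · (0.00000 − 0.00000) = 0.00000.
Running total after k=2: 12023.0.
Order-3 term: 1/30240 · (0.00000 − 0.00000) = 0.00000.
Running total after k=3: 12023.0.
Order-4 term: −1/1209600 · (0.00000 − 0.00000) = 0.00000.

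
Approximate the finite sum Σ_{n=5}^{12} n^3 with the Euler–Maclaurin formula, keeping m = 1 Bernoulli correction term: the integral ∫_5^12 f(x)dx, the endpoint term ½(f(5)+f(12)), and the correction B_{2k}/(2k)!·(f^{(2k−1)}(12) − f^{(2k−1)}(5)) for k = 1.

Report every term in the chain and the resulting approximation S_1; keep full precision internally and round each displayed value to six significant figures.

S_1 ≈ 5984.00

The integral term ∫_5^12 x^3 dx = 5027.75.
Boundary: ½(f(5) + f(12)) = ½(125.000 + 1728.00) = 926.500.
Integral + boundary = 5954.25.
Correction k=1: B_{2}/2! · (f^{(1)}(12) − f^{(1)}(5)) = 1/12 · (432.000 − 75.0000) = 29.7500.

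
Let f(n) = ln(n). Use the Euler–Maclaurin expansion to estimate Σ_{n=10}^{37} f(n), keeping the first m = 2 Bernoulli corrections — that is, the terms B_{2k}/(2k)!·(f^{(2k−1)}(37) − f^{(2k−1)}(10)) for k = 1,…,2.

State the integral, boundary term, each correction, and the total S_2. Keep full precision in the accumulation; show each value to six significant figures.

S_2 ≈ 86.5288

∫_10^37 ln(x) dx evaluates to 83.5781.
½[f(10) + f(37)] = ½[2.30259 + 3.61092] = 2.95675.
Running total after boundary: 86.5349.
k=1: B_{2}/(2)! × [f^{(1)}(37) − f^{(1)}(10)] = 1/12 × (0.0270270 − 0.100000) = -0.00608108.
Partial sum through k=1: 86.5288.
k=2: B_{4}/(4)! × [f^{(3)}(37) − f^{(3)}(10)] = −1/720 × (3.94843e-05 − 0.00200000) = 2.72294e-06.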